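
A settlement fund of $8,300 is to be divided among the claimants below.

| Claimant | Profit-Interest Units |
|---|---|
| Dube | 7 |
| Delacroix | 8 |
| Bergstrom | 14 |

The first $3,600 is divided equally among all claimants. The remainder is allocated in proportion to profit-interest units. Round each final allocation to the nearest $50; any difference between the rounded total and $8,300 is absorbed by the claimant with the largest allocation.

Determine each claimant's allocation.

Dube: $2,350; Delacroix: $2,500; Bergstrom: $3,450

Equal tier: $3,600 ÷ 3 = $1,200 apiece.
Remainder $4,700 by profit-interest units (total 29): Dube 1,134.48 → $1,150; Delacroix 1,296.55 → $1,300; Bergstrom 2,268.97 → $2,250.
Totals: Dube $1,200 + $1,150 = $2,350; Delacroix $1,200 + $1,300 = $2,500; Bergstrom $1,200 + $2,250 = $3,450.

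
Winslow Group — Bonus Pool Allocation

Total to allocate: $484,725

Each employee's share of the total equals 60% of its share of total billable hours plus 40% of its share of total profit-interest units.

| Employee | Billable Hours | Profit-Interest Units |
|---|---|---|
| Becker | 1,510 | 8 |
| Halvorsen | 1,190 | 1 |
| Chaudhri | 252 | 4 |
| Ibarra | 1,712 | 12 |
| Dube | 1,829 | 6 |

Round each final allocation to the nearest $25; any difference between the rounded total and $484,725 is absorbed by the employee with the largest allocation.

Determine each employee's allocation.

Totals — billable hours 6,493, profit-interest units 31.
Blended shares (60% billable hours + 40% profit-interest units): Becker 0.2428; Halvorsen 0.1229; Chaudhri 0.0749; Ibarra 0.3130; Dube 0.2464.
Pro-rata amounts: Becker 117,672.18; Halvorsen 59,557.10; Chaudhri 36,305.67; Ibarra 151,738.24; Dube 119,451.82.
At nearest $25: Becker $117,675; Halvorsen $59,550; Chaudhri $36,300; Ibarra $151,750; Dube $119,450. Sum = $484,725.
Rounded total matches; no reconciliation needed.

Becker: $117,675 · Halvorsen: $59,550 · Chaudhri: $36,300 · Ibarra: $151,750 · Dube: $119,450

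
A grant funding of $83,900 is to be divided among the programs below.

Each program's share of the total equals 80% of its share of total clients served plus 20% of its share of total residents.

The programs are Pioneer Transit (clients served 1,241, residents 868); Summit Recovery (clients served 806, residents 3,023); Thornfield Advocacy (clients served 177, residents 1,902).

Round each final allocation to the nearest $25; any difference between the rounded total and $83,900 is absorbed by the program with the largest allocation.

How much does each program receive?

Pioneer Transit: $39,975 · Summit Recovery: $33,075 · Thornfield Advocacy: $10,850

Clients served total 2,224; residents total 5,793.
Composite weights (80% clients served + 20% residents): Pioneer Transit 0.4764; Summit Recovery 0.3943; Thornfield Advocacy 0.1293.
Pro-rata amounts: Pioneer Transit 39,967.45; Summit Recovery 33,081.38; Thornfield Advocacy 10,851.17.
At nearest $25: Pioneer Transit $39,975; Summit Recovery $33,075; Thornfield Advocacy $10,850. Sum = $83,900.
No rounding difference to absorb.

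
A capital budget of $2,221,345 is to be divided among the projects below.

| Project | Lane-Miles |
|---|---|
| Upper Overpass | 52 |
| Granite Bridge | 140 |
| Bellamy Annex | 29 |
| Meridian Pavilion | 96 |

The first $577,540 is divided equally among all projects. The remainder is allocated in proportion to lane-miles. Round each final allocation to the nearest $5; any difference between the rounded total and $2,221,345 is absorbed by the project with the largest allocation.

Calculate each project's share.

Upper Overpass: $414,030; Granite Bridge: $870,355; Bellamy Annex: $294,765; Meridian Pavilion: $642,195

First tranche $577,540 split equally: $144,385 each.
Remainder $1,643,805 by lane-miles (total 317): Upper Overpass 269,646.25 → $269,645; Granite Bridge 725,970.66 → $725,970; Bellamy Annex 150,379.64 → $150,380; Meridian Pavilion 497,808.45 → $497,810.
Totals: Upper Overpass $144,385 + $269,645 = $414,030; Granite Bridge $144,385 + $725,970 = $870,355; Bellamy Annex $144,385 + $150,380 = $294,765; Meridian Pavilion $144,385 + $497,810 = $642,195.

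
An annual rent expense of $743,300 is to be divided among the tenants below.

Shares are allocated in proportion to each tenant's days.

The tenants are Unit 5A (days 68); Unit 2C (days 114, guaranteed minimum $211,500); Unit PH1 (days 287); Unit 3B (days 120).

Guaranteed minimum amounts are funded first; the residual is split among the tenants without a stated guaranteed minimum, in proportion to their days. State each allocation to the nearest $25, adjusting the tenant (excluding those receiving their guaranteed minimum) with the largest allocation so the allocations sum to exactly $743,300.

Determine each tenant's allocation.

Unit 5A: $76,125; Unit 2C: $211,500; Unit PH1: $321,325; Unit 3B: $134,350

Fund the minimums — Unit 2C $211,500. Balance $531,800.
Balance split over remaining days 475: Unit 5A 76,131.37 → $76,125; Unit PH1 321,319.16 → $321,325; Unit 3B 134,349.47 → $134,350.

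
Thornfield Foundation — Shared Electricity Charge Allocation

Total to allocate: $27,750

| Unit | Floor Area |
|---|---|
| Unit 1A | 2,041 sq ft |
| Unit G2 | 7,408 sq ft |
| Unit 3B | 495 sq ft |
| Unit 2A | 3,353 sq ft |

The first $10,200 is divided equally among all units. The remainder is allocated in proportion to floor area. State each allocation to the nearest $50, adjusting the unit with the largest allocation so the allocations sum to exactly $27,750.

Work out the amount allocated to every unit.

Unit 1A: $5,250 · Unit G2: $12,300 · Unit 3B: $3,200 · Unit 2A: $7,000

$10,200 shared equally gives $2,550 per unit.
Remainder $17,550 by floor area (total 13,297): Unit 1A 2,693.81 → $2,700; Unit G2 9,777.42 → $9,800; Unit 3B 653.32 → $650; Unit 2A 4,425.45 → $4,450.
Rounding difference −$50 on remainder applied to Unit G2.
Totals: Unit 1A $2,550 + $2,700 = $5,250; Unit G2 $2,550 + $9,750 = $12,300; Unit 3B $2,550 + $650 = $3,200; Unit 2A $2,550 + $4,450 = $7,000.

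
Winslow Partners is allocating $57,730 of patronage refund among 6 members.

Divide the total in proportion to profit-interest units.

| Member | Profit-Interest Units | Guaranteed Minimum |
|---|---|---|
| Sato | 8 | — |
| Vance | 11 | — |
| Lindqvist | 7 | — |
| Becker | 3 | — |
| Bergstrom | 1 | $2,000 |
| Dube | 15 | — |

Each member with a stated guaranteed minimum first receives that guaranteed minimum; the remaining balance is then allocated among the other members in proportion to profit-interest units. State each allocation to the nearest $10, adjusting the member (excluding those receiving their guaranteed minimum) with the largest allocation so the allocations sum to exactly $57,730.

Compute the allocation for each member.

Sato: $10,130 · Vance: $13,930 · Lindqvist: $8,870 · Becker: $3,800 · Bergstrom: $2,000 · Dube: $19,000

Minimums first: Bergstrom $2,000. Residual $55,730.
Residual split over remaining profit-interest units 44: Sato 10,132.73 → $10,130; Vance 13,932.50 → $13,930; Lindqvist 8,866.14 → $8,870; Becker 3,799.77 → $3,800; Dube 18,998.86 → $19,000.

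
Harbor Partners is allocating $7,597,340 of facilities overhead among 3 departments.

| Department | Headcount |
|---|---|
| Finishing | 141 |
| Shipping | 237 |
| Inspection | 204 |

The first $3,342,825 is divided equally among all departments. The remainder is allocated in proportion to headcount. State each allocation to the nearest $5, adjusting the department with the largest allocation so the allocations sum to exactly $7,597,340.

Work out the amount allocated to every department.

Equal tier: $3,342,825 ÷ 3 = $1,114,275 apiece.
Remainder $4,254,515 by headcount (total 582): Finishing 1,030,733.02 → $1,030,735; Shipping 1,732,508.69 → $1,732,510; Inspection 1,491,273.30 → $1,491,275.
Rounding difference −$5 on remainder applied to Shipping.
Totals: Finishing $1,114,275 + $1,030,735 = $2,145,010; Shipping $1,114,275 + $1,732,505 = $2,846,780; Inspection $1,114,275 + $1,491,275 = $2,605,550.

Finishing: $2,145,010 | Shipping: $2,846,780 | Inspection: $2,605,550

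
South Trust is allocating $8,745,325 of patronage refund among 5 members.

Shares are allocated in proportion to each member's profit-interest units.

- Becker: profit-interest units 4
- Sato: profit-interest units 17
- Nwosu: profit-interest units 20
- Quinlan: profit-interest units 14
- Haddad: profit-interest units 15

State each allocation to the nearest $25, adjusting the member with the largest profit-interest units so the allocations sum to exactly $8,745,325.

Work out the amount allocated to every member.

Becker: $499,725 | Sato: $2,123,875 | Nwosu: $2,498,650 | Quinlan: $1,749,075 | Haddad: $1,874,000

Profit-interest units total: 70.
Unrounded shares: Becker 4/70 × $8,745,325 = 499,732.86; Sato 17/70 × $8,745,325 = 2,123,864.64; Nwosu 20/70 × $8,745,325 = 2,498,664.29; Quinlan 14/70 × $8,745,325 = 1,749,065.00; Haddad 15/70 × $8,745,325 = 1,873,998.21.
At nearest $25: Becker $499,725; Sato $2,123,875; Nwosu $2,498,675; Quinlan $1,749,075; Haddad $1,874,000. Sum = $8,745,350.
Difference $8,745,325 − $8,745,350 = −$25 applied to largest profit-interest units (Nwosu): Nwosu becomes $2,498,650.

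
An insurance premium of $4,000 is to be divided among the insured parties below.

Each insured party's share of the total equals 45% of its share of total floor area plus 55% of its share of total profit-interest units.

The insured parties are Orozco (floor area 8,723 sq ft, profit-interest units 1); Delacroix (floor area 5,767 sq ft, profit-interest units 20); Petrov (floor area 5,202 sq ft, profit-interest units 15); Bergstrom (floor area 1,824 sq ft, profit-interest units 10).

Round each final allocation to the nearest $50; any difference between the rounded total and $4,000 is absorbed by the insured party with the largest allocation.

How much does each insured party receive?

Totals — floor area 21,516, profit-interest units 46.
Blended shares (45% floor area + 55% profit-interest units): Orozco 0.1944; Delacroix 0.3597; Petrov 0.2881; Bergstrom 0.1577.
Raw shares: Orozco 777.58; Delacroix 1,438.98; Petrov 1,152.58; Bergstrom 630.85.
Rounded to nearest $50: Orozco $800; Delacroix $1,450; Petrov $1,150; Bergstrom $650. Sum = $4,050.
Difference $4,000 − $4,050 = −$50 applied to largest allocation (Delacroix): Delacroix becomes $1,400.

Orozco: $800 · Delacroix: $1,400 · Petrov: $1,150 · Bergstrom: $650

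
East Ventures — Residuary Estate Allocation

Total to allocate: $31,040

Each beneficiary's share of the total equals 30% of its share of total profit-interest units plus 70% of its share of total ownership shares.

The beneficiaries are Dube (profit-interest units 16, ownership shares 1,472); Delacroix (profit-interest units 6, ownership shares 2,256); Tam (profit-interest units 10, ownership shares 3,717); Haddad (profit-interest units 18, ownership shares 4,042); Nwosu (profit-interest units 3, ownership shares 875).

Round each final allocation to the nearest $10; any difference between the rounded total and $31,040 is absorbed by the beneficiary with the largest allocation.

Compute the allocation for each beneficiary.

Dube: $5,400 · Delacroix: $5,020 · Tam: $8,290 · Haddad: $10,260 · Nwosu: $2,070

Totals — profit-interest units 53, ownership shares 12,362.
Composite weights (30% profit-interest units + 70% ownership shares): Dube 0.1739; Delacroix 0.1617; Tam 0.2671; Haddad 0.3308; Nwosu 0.0665.
Proportional shares: Dube 5,398.42; Delacroix 5,019.43; Tam 8,290.15; Haddad 10,266.96; Nwosu 2,065.03.
At nearest $10: Dube $5,400; Delacroix $5,020; Tam $8,290; Haddad $10,270; Nwosu $2,070. Sum = $31,050.
Difference $31,040 − $31,050 = −$10 applied to largest allocation (Haddad): Haddad becomes $10,260.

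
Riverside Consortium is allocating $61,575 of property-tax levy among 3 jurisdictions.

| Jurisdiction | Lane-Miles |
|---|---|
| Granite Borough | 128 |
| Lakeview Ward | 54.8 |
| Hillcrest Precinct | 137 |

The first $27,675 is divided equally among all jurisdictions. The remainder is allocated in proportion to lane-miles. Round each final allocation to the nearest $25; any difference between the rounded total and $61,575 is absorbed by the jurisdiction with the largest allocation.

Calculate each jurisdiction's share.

Equal tier: $27,675 ÷ 3 = $9,225 apiece.
Remainder $33,900 by lane-miles (total 319.8): Granite Borough 13,568.48 → $13,575; Lakeview Ward 5,809.01 → $5,800; Hillcrest Precinct 14,522.51 → $14,525.
Totals: Granite Borough $9,225 + $13,575 = $22,800; Lakeview Ward $9,225 + $5,800 = $15,025; Hillcrest Precinct $9,225 + $14,525 = $23,750.

Granite Borough: $22,800; Lakeview Ward: $15,025; Hillcrest Precinct: $23,750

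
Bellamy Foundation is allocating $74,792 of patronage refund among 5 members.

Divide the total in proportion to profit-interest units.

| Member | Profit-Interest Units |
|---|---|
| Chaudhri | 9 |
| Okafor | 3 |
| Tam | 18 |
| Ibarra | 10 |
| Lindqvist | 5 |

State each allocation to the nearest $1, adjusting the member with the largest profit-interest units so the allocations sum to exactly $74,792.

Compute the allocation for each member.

Chaudhri: $14,958 | Okafor: $4,986 | Tam: $29,918 | Ibarra: $16,620 | Lindqvist: $8,310

Total profit-interest units = 45.
Pro-rata amounts: Chaudhri 9/45 × $74,792 = 14,958.40; Okafor 3/45 × $74,792 = 4,986.13; Tam 18/45 × $74,792 = 29,916.80; Ibarra 10/45 × $74,792 = 16,620.44; Lindqvist 5/45 × $74,792 = 8,310.22.
Rounded to nearest $1: Chaudhri $14,958; Okafor $4,986; Tam $29,917; Ibarra $16,620; Lindqvist $8,310. Sum = $74,791.
Difference $74,792 − $74,791 = +$1 applied to largest profit-interest units (Tam): Tam becomes $29,918.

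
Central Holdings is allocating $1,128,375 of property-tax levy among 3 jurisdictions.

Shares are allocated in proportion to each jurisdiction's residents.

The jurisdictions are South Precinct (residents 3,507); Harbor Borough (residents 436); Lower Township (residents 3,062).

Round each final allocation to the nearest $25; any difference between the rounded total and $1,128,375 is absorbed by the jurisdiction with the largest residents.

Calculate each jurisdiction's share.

South Precinct: $564,925; Harbor Borough: $70,225; Lower Township: $493,225

Total residents = 7,005.
Proportional shares: South Precinct 3,507/7,005 × $1,128,375 = 564,912.37; Harbor Borough 436/7,005 × $1,128,375 = 70,231.48; Lower Township 3,062/7,005 × $1,128,375 = 493,231.16.
At nearest $25: South Precinct $564,900; Harbor Borough $70,225; Lower Township $493,225. Sum = $1,128,350.
Difference $1,128,375 − $1,128,350 = +$25 applied to largest residents (South Precinct): South Precinct becomes $564,925.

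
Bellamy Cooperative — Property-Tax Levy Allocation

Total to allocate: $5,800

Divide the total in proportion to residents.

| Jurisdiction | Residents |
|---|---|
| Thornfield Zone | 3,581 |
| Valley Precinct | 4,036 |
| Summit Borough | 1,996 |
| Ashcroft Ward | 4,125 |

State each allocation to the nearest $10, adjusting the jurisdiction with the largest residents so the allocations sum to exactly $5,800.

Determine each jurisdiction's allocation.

Residents total: 13,738.
Raw shares: Thornfield Zone 3,581/13,738 × $5,800 = 1,511.85; Valley Precinct 4,036/13,738 × $5,800 = 1,703.95; Summit Borough 1,996/13,738 × $5,800 = 842.68; Ashcroft Ward 4,125/13,738 × $5,800 = 1,741.52.
After rounding ($10): Thornfield Zone $1,510; Valley Precinct $1,700; Summit Borough $840; Ashcroft Ward $1,740. Sum = $5,790.
Difference $5,800 − $5,790 = +$10 applied to largest residents (Ashcroft Ward): Ashcroft Ward becomes $1,750.

Thornfield Zone: $1,510; Valley Precinct: $1,700; Summit Borough: $840; Ashcroft Ward: $1,750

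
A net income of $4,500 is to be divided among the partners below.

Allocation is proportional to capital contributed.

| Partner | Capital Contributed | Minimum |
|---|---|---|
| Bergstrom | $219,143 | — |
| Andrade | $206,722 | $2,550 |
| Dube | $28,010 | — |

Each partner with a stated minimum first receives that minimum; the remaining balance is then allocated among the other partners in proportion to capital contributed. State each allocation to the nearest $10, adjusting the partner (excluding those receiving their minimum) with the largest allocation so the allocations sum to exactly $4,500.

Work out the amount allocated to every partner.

Fund the minimums — Andrade $2,550. Remaining pool $1,950.
Remaining pool split over remaining capital contributed 247,153: Bergstrom 1,729.01 → $1,730; Dube 220.99 → $220.

Bergstrom: $1,730 · Andrade: $2,550 · Dube: $220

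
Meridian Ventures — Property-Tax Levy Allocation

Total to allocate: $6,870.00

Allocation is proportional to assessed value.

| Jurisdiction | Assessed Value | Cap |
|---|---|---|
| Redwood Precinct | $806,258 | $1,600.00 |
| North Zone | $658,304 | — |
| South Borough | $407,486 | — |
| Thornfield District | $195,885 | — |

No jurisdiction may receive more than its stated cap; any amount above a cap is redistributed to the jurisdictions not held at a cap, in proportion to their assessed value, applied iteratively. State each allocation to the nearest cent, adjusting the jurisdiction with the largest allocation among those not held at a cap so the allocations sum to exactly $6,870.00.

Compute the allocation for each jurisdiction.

Redwood Precinct: $1,600.00 · North Zone: $2,749.73 · South Borough: $1,702.06 · Thornfield District: $818.21

Assessed value total: 2,067,933.
Unconstrained shares: Redwood Precinct 2,678.5164; North Zone 2,186.9898; South Borough 1,353.7328; Thornfield District 650.7609.
Capped: Redwood Precinct ($1,600.00); balance $5,270.00 reallocated over remaining assessed value 1,261,675.
Shares after redistribution: North Zone 2,749.7272 → $2,749.73; South Borough 1,702.0637 → $1,702.06; Thornfield District 818.2091 → $818.21.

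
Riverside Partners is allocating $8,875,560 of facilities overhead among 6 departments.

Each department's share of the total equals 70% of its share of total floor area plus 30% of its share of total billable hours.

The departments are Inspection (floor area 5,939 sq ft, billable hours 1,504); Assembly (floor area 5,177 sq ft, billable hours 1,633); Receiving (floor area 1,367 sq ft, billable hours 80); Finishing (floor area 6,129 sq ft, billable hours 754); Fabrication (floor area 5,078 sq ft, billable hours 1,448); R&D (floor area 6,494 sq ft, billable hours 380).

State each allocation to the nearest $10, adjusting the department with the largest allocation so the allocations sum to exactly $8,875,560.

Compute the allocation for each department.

Inspection: $1,913,020; Assembly: $1,815,410; Receiving: $318,110; Finishing: $1,607,760; Fabrication: $1,710,090; R&D: $1,511,170

Floor area total 30,184; billable hours total 5,799.
Blended shares (70% floor area + 30% billable hours): Inspection 0.2155; Assembly 0.2045; Receiving 0.0358; Finishing 0.1811; Fabrication 0.1927; R&D 0.1703.
Unrounded shares: Inspection 1,913,024.26; Assembly 1,815,410.41; Receiving 318,107.80; Finishing 1,607,762.82; Fabrication 1,710,088.28; R&D 1,511,166.43.
Rounded to nearest $10: Inspection $1,913,020; Assembly $1,815,410; Receiving $318,110; Finishing $1,607,760; Fabrication $1,710,090; R&D $1,511,170. Sum = $8,875,560.
Rounded total matches; no reconciliation needed.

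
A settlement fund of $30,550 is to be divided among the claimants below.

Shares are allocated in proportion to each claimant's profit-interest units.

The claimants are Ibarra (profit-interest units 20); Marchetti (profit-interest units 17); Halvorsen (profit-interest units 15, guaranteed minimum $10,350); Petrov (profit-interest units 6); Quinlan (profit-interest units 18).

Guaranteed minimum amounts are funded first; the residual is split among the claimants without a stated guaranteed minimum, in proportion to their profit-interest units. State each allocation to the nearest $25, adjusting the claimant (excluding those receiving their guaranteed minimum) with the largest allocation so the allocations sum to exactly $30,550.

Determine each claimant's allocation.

Guaranteed amounts: Halvorsen $10,350. Balance $20,200.
Balance split over remaining profit-interest units 61: Ibarra 6,622.95 → $6,625; Marchetti 5,629.51 → $5,625; Petrov 1,986.89 → $1,975; Quinlan 5,960.66 → $5,950.
Rounding difference +$25 applied to Ibarra → $6,650.

Ibarra: $6,650 · Marchetti: $5,625 · Halvorsen: $10,350 · Petrov: $1,975 · Quinlan: $5,950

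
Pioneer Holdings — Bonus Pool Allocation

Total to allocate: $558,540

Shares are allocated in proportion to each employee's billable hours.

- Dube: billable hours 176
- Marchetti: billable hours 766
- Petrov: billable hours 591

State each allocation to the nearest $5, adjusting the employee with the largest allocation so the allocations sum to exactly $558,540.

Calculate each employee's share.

Dube: $64,125 · Marchetti: $279,085 · Petrov: $215,330

Total billable hours = 1,533.
Raw shares: Dube 176/1,533 × $558,540 = 64,124.62; Marchetti 766/1,533 × $558,540 = 279,087.83; Petrov 591/1,533 × $558,540 = 215,327.55.
At nearest $5: Dube $64,125; Marchetti $279,090; Petrov $215,330. Sum = $558,545.
Difference $558,540 − $558,545 = −$5 applied to largest allocation (Marchetti): Marchetti becomes $279,085.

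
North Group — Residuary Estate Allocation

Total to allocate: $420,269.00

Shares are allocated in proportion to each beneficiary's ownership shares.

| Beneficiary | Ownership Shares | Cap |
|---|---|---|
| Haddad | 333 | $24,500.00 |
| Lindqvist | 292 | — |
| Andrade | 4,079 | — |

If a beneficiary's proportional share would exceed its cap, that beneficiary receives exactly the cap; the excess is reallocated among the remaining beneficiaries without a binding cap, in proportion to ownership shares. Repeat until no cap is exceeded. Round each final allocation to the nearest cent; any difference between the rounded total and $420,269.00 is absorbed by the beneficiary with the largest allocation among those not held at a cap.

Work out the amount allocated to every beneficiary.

Total ownership shares = 4,704.
Proportional shares (ignoring caps): Haddad 29,751.1856; Lindqvist 26,088.1267; Andrade 364,429.6877.
Held at cap: Haddad ($24,500.00); remaining pool $395,769.00 reallocated over remaining ownership shares 4,371.
Shares after redistribution: Lindqvist 26,438.9266 → $26,438.93; Andrade 369,330.0734 → $369,330.07.

Haddad: $24,500.00 · Lindqvist: $26,438.93 · Andrade: $369,330.07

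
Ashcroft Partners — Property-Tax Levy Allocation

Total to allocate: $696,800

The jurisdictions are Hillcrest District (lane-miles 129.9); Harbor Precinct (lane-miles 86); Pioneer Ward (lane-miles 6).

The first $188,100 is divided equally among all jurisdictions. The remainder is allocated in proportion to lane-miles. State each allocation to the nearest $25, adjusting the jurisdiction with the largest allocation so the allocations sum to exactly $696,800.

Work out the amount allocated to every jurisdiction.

Equal tier: $188,100 ÷ 3 = $62,700 apiece.
Remainder $508,700 by lane-miles (total 221.9): Hillcrest District 297,792.38 → $297,800; Harbor Precinct 197,152.77 → $197,150; Pioneer Ward 13,754.84 → $13,750.
Totals: Hillcrest District $62,700 + $297,800 = $360,500; Harbor Precinct $62,700 + $197,150 = $259,850; Pioneer Ward $62,700 + $13,750 = $76,450.

Hillcrest District: $360,500 · Harbor Precinct: $259,850 · Pioneer Ward: $76,450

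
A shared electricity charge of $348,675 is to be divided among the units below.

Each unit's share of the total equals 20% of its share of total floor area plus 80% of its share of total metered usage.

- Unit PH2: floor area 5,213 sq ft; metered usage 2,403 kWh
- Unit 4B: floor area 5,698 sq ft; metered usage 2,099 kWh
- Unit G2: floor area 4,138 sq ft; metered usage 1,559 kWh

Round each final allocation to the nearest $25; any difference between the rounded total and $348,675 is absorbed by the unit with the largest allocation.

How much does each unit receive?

Unit PH2: $134,750; Unit 4B: $123,000; Unit G2: $90,925

Floor area total 15,049; metered usage total 6,061.
Combined weights (20% floor area + 80% metered usage): Unit PH2 0.3865; Unit 4B 0.3528; Unit G2 0.2608.
Pro-rata amounts: Unit PH2 134,747.45; Unit 4B 123,004.16; Unit G2 90,923.39.
Rounded to nearest $25: Unit PH2 $134,750; Unit 4B $123,000; Unit G2 $90,925. Sum = $348,675.
No rounding difference to absorb.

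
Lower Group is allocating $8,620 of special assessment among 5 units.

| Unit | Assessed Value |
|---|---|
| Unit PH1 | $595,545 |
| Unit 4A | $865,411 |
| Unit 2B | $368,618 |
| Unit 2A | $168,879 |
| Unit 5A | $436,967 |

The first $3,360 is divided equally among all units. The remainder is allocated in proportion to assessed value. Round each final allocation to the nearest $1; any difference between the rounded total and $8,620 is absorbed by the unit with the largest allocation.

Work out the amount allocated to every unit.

Unit PH1: $1,958; Unit 4A: $2,541; Unit 2B: $1,468; Unit 2A: $1,037; Unit 5A: $1,616

Equal tier: $3,360 ÷ 5 = $672 apiece.
Remainder $5,260 by assessed value (total 2,435,420): Unit PH1 1,286.25 → $1,286; Unit 4A 1,869.11 → $1,869; Unit 2B 796.14 → $796; Unit 2A 364.74 → $365; Unit 5A 943.76 → $944.
Totals: Unit PH1 $672 + $1,286 = $1,958; Unit 4A $672 + $1,869 = $2,541; Unit 2B $672 + $796 = $1,468; Unit 2A $672 + $365 = $1,037; Unit 5A $672 + $944 = $1,616.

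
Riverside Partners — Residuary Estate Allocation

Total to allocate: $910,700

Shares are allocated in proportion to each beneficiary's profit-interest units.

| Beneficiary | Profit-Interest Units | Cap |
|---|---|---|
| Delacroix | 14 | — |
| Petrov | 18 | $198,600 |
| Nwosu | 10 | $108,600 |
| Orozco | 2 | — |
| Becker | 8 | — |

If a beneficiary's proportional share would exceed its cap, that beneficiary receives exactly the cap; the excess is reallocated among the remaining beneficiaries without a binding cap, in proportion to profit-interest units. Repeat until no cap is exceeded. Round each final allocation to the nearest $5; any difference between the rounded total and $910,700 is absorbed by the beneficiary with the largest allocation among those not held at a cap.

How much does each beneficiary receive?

Combined profit-interest units = 52.
Pro-rata shares before constraints: Delacroix 245,188.46; Petrov 315,242.31; Nwosu 175,134.62; Orozco 35,026.92; Becker 140,107.69.
Held at cap: Petrov ($198,600), Nwosu ($108,600); balance $603,500 reallocated over remaining profit-interest units 24.
Redistributed shares: Delacroix 352,041.67 → $352,040; Orozco 50,291.67 → $50,290; Becker 201,166.67 → $201,165.
Rounding difference +$5 applied to Delacroix → $352,045.

Delacroix: $352,045; Petrov: $198,600; Nwosu: $108,600; Orozco: $50,290; Becker: $201,165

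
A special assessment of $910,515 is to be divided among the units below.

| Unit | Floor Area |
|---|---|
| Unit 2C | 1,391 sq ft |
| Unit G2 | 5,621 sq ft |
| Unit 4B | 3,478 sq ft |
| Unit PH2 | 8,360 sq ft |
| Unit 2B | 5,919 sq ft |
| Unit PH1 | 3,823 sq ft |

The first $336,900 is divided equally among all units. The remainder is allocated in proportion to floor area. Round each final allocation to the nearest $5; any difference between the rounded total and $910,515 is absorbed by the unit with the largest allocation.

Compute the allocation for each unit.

First tranche $336,900 split equally: $56,150 each.
Remainder $573,615 by floor area (total 28,592): Unit 2C 27,906.35 → $27,905; Unit G2 112,768.95 → $112,770; Unit 4B 69,775.92 → $69,775; Unit PH2 167,718.99 → $167,720; Unit 2B 118,747.45 → $118,745; Unit PH1 76,697.33 → $76,695.
Rounding difference +$5 on remainder applied to Unit PH2.
Totals: Unit 2C $56,150 + $27,905 = $84,055; Unit G2 $56,150 + $112,770 = $168,920; Unit 4B $56,150 + $69,775 = $125,925; Unit PH2 $56,150 + $167,725 = $223,875; Unit 2B $56,150 + $118,745 = $174,895; Unit PH1 $56,150 + $76,695 = $132,845.

Unit 2C: $84,055; Unit G2: $168,920; Unit 4B: $125,925; Unit PH2: $223,875; Unit 2B: $174,895; Unit PH1: $132,845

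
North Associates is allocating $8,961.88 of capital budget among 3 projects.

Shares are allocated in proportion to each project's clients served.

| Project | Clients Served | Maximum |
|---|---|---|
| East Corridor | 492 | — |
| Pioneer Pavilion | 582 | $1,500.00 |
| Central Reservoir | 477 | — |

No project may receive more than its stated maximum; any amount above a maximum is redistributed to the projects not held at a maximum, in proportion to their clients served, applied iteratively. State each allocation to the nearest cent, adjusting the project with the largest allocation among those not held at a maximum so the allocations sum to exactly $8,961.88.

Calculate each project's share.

Total clients served = 1,551.
Proportional shares (ignoring caps): East Corridor 2,842.8401; Pioneer Pavilion 3,362.8718; Central Reservoir 2,756.1681.
Cap binds for Pioneer Pavilion ($1,500.00); remaining pool $7,461.88 reallocated over remaining clients served 969.
Shares after redistribution: East Corridor 3,788.6945 → $3,788.69; Central Reservoir 3,673.1855 → $3,673.19.

East Corridor: $3,788.69 · Pioneer Pavilion: $1,500.00 · Central Reservoir: $3,673.19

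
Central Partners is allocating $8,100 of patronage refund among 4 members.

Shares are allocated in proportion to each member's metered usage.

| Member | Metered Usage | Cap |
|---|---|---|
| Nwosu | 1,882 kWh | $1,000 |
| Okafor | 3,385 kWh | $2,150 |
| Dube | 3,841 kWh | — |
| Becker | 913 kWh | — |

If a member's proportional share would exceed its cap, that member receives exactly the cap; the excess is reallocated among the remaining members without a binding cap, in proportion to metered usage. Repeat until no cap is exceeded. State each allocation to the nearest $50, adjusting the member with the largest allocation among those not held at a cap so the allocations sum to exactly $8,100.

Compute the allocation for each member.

Total metered usage = 10,021.
Pro-rata shares before constraints: Nwosu 1,521.23; Okafor 2,736.10; Dube 3,104.69; Becker 737.98.
Held at cap: Nwosu ($1,000), Okafor ($2,150); residual $4,950 reallocated over remaining metered usage 4,754.
Remaining shares: Dube 3,999.36 → $4,000; Becker 950.64 → $950.

Nwosu: $1,000 | Okafor: $2,150 | Dube: $4,000 | Becker: $950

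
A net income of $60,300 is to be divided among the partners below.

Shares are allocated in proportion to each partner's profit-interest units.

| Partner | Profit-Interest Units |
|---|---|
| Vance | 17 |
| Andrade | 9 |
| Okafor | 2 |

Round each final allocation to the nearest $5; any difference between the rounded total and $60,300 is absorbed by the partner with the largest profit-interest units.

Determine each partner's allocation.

Combined profit-interest units = 28.
Proportional shares: Vance 17/28 × $60,300 = 36,610.71; Andrade 9/28 × $60,300 = 19,382.14; Okafor 2/28 × $60,300 = 4,307.14.
Rounded to nearest $5: Vance $36,610; Andrade $19,380; Okafor $4,305. Sum = $60,295.
Difference $60,300 − $60,295 = +$5 applied to largest profit-interest units (Vance): Vance becomes $36,615.

Vance: $36,615 | Andrade: $19,380 | Okafor: $4,305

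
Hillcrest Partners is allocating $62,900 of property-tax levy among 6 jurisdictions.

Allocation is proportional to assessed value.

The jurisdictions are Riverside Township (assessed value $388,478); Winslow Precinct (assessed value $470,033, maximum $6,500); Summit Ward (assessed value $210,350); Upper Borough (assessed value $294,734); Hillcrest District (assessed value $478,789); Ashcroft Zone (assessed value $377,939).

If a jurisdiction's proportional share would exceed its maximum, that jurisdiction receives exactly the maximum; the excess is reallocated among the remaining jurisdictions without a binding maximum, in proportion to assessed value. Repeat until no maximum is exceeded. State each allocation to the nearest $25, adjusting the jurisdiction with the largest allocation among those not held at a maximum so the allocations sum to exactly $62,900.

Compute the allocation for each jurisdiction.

Riverside Township: $12,525; Winslow Precinct: $6,500; Summit Ward: $6,775; Upper Borough: $9,500; Hillcrest District: $15,425; Ashcroft Zone: $12,175

Sum of assessed value: 2,220,323.
Pro-rata shares before constraints: Riverside Township 11,005.28; Winslow Precinct 13,315.66; Summit Ward 5,959.05; Upper Borough 8,349.58; Hillcrest District 13,563.71; Ashcroft Zone 10,706.71.
Cap binds for Winslow Precinct ($6,500); remaining pool $56,400 reallocated over remaining assessed value 1,750,290.
Redistributed shares: Riverside Township 12,518.02 → $12,525; Summit Ward 6,778.16 → $6,775; Upper Borough 9,497.28 → $9,500; Hillcrest District 15,428.13 → $15,425; Ashcroft Zone 12,178.42 → $12,175.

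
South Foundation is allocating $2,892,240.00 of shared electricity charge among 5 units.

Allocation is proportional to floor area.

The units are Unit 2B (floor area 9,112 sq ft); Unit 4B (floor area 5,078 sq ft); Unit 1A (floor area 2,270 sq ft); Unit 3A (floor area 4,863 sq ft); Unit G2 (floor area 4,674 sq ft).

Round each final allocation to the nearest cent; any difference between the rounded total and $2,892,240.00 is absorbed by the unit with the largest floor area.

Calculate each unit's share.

Total floor area = 9,112 + 5,078 + 2,270 + 4,863 + 4,674 = 25,997.
Raw shares: Unit 2B 1,013,735.8495; Unit 4B 564,941.9056; Unit 1A 252,543.9397; Unit 3A 541,022.5457; Unit G2 519,995.7595.
At nearest cent: Unit 2B $1,013,735.85; Unit 4B $564,941.91; Unit 1A $252,543.94; Unit 3A $541,022.55; Unit G2 $519,995.76. Sum = $2,892,240.01.
Difference $2,892,240.00 − $2,892,240.01 = −$0.01 applied to largest floor area (Unit 2B): Unit 2B becomes $1,013,735.84.

Unit 2B: $1,013,735.84; Unit 4B: $564,941.91; Unit 1A: $252,543.94; Unit 3A: $541,022.55; Unit G2: $519,995.76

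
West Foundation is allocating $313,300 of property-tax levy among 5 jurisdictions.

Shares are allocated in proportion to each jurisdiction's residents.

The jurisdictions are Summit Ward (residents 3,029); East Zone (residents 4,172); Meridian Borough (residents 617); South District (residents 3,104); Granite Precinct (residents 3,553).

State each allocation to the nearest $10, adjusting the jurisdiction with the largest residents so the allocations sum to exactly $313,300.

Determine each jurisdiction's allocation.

Combined residents = 3,029 + 4,172 + 617 + 3,104 + 3,553 = 14,475.
Pro-rata amounts: Summit Ward 65,560.32; East Zone 90,299.66; Meridian Borough 13,354.48; South District 67,183.64; Granite Precinct 76,901.89.
After rounding ($10): Summit Ward $65,560; East Zone $90,300; Meridian Borough $13,350; South District $67,180; Granite Precinct $76,900. Sum = $313,290.
Difference $313,300 − $313,290 = +$10 applied to largest residents (East Zone): East Zone becomes $90,310.

Summit Ward: $65,560; East Zone: $90,310; Meridian Borough: $13,350; South District: $67,180; Granite Precinct: $76,900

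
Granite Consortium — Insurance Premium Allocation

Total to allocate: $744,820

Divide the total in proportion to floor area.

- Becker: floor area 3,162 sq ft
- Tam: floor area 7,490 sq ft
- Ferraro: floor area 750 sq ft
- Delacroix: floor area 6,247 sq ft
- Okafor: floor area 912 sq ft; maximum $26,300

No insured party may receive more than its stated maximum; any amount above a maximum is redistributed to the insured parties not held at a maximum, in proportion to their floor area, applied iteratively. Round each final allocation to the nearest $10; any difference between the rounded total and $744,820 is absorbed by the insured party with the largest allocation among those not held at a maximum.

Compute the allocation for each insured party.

Total floor area = 18,561.
Unconstrained shares: Becker 126,885.45; Tam 300,560.41; Ferraro 30,096.17; Delacroix 250,681.03; Okafor 36,596.94.
Cap binds for Okafor ($26,300); remaining pool $718,520 reallocated over remaining floor area 17,649.
Shares after redistribution: Becker 128,730.25 → $128,730; Tam 304,930.30 → $304,930; Ferraro 30,533.74 → $30,530; Delacroix 254,325.71 → $254,330.

Becker: $128,730 | Tam: $304,930 | Ferraro: $30,530 | Delacroix: $254,330 | Okafor: $26,300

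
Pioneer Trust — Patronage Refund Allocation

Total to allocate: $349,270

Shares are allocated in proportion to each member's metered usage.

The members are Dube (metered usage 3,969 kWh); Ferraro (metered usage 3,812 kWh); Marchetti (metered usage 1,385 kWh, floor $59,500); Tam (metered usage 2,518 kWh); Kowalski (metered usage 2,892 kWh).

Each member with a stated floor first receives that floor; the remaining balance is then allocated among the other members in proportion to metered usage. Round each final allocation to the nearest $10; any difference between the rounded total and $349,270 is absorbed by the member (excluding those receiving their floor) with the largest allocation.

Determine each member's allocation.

Fund the minimums — Marchetti $59,500. Balance $289,770.
Balance split over remaining metered usage 13,191: Dube 87,188.02 → $87,190; Ferraro 83,739.16 → $83,740; Tam 55,313.54 → $55,310; Kowalski 63,529.29 → $63,530.

Dube: $87,190 · Ferraro: $83,740 · Marchetti: $59,500 · Tam: $55,310 · Kowalski: $63,530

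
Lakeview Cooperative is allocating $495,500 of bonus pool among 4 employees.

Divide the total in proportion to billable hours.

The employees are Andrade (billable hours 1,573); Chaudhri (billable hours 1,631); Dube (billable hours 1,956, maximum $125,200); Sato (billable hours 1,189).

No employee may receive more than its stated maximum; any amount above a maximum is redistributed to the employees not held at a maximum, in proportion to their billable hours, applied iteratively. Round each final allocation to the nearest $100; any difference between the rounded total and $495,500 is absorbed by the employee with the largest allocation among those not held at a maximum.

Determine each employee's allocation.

Andrade: $132,600 | Chaudhri: $137,500 | Dube: $125,200 | Sato: $100,200

Sum of billable hours: 6,349.
Proportional shares (ignoring caps): Andrade 122,762.88; Chaudhri 127,289.42; Dube 152,653.65; Sato 92,794.06.
Held at cap: Dube ($125,200); residual $370,300 reallocated over remaining billable hours 4,393.
Redistributed shares: Andrade 132,593.19 → $132,600; Chaudhri 137,482.20 → $137,500; Sato 100,224.61 → $100,200.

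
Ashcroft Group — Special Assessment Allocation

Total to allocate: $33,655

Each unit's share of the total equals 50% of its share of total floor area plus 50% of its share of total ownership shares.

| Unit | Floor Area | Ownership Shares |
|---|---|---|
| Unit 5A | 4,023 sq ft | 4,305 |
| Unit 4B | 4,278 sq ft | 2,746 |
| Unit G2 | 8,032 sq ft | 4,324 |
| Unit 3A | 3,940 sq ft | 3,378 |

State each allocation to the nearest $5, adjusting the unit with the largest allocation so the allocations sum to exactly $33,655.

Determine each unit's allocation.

Unit 5A: $8,250 | Unit 4B: $6,685 | Unit G2: $11,595 | Unit 3A: $7,125

Totals — floor area 20,273, ownership shares 14,753.
Blended shares (50% floor area + 50% ownership shares): Unit 5A 0.2451; Unit 4B 0.1986; Unit G2 0.3446; Unit 3A 0.2117.
Raw shares: Unit 5A 8,249.62; Unit 4B 6,683.06; Unit G2 11,598.94; Unit 3A 7,123.38.
At nearest $5: Unit 5A $8,250; Unit 4B $6,685; Unit G2 $11,600; Unit 3A $7,125. Sum = $33,660.
Difference $33,655 − $33,660 = −$5 applied to largest allocation (Unit G2): Unit G2 becomes $11,595.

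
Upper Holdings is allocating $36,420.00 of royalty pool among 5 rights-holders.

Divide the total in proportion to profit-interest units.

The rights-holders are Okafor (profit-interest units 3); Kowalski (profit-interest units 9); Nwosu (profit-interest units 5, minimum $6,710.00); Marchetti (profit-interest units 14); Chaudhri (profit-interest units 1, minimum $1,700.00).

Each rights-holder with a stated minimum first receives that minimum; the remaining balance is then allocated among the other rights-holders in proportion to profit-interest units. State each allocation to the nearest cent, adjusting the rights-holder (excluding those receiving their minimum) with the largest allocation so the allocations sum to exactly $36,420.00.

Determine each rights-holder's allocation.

Okafor: $3,231.92; Kowalski: $9,695.77; Nwosu: $6,710.00; Marchetti: $15,082.31; Chaudhri: $1,700.00

Fund the minimums — Nwosu $6,710.00; Chaudhri $1,700.00. Balance $28,010.00.
Balance split over remaining profit-interest units 26: Okafor 3,231.9231 → $3,231.92; Kowalski 9,695.7692 → $9,695.77; Marchetti 15,082.3077 → $15,082.31.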